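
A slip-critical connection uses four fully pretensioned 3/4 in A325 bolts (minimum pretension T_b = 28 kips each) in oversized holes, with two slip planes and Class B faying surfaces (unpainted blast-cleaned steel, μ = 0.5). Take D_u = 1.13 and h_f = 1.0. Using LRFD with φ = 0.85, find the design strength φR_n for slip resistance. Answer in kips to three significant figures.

108 kips

R_n = μ · D_u · h_f · T_b · n_s · n_b = 0.5 × 1.13 × 1.0 × 28 × 2 × 4 = 126.6 kips.
Design strength φR_n = 0.85 × 126.6 = 108 kips.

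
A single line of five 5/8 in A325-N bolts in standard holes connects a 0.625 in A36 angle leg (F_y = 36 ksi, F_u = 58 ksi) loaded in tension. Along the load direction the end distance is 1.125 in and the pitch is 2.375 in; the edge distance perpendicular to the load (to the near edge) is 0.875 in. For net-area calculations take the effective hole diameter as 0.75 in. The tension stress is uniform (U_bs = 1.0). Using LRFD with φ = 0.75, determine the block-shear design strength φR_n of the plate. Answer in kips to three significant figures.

Shear plane L_v = 1.125 + 4·2.375 = 10.62 in; A_gv = 10.62 × 0.625 = 6.641 in².
A_nv = (10.62 − 4.5·0.75) × 0.625 = 4.531 in².
A_nt = (0.875 − 0.5·0.75) × 0.625 = 0.3125 in².
0.6 F_u A_nv = 157.7 kips; 0.6 F_y A_gv = 143.4 kips → shear yielding governs the shear term.
R_n = 143.4 + 1.0 × 58 × 0.3125 = 161.6 kips.
Design strength φR_n = 0.75 × 161.6 = 121 kips.

121 kips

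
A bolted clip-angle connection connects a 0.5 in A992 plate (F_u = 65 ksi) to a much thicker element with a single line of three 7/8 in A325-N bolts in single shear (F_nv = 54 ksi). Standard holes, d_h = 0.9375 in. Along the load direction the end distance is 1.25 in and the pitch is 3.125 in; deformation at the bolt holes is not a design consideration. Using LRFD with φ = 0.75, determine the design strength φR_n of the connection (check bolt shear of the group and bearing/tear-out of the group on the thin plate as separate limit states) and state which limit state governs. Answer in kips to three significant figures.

Bolt shear: A_b = π·0.875²/4 = 0.6013 in²; R_n = 54 × 0.6013 × 3 × 1 = 97.41 kips → 0.75 × 97.41 = 73.1 kips.
Bearing (1.5 l_c t F_u ≤ 3.0 d t F_u): upper limit = 3.0·0.875·0.5·65 = 85.31 kips.
  Edge l_c = 1.25 − 0.9375/2 = 0.7812 → r_n = 38.09 kips; interior l_c = 3.125 − 0.9375 = 2.188 → r_n = 85.31 kips.
  R_n,bearing = 1·38.09 + 2·85.31 = 208.7 kips → 0.75 × 208.7 = 157 kips.
Bolt shear governs: 73.1 kips.

73.1 kips (bolt shear governs)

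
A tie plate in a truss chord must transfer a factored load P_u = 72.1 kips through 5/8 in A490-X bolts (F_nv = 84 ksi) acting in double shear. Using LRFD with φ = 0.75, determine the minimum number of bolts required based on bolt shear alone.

2 bolts

A_b = π·0.625²/4 = 0.3068 in².
Per-bolt design strength φR_n = 0.75 × 84 × 0.3068 × 2 = 38.66 kips.
n ≥ 72.1 / 38.66 = 1.865 → use 2 bolts.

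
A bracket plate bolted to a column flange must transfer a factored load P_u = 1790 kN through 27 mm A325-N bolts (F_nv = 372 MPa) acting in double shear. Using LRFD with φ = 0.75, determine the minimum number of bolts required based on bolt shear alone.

A_b = π·27²/4 = 572.6 mm².
Per-bolt design strength φR_n = 0.75 × 372 × 572.6 × 2 / 1000 = 319.5 kN.
n ≥ 1790 / 319.5 = 5.603 → use 6 bolts.

6 bolts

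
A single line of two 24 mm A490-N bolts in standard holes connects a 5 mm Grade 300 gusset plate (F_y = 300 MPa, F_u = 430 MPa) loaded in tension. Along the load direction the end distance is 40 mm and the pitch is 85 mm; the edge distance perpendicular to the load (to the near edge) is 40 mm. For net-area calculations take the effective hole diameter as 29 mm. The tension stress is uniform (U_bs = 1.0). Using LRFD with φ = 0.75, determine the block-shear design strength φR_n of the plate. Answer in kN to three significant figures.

Shear plane L_v = 40 + 1·85 = 125 mm; A_gv = 125 × 5 = 625 mm².
A_nv = (125 − 1.5·29) × 5 = 407.5 mm².
A_nt = (40 − 0.5·29) × 5 = 127.5 mm².
0.6 F_u A_nv = 105.1 kN; 0.6 F_y A_gv = 112.5 kN → shear rupture governs the shear term.
R_n = 105.1 + 1.0 × 430 × 127.5 / 1000 = 160 kN.
Design strength φR_n = 0.75 × 160 = 120 kN.

120 kN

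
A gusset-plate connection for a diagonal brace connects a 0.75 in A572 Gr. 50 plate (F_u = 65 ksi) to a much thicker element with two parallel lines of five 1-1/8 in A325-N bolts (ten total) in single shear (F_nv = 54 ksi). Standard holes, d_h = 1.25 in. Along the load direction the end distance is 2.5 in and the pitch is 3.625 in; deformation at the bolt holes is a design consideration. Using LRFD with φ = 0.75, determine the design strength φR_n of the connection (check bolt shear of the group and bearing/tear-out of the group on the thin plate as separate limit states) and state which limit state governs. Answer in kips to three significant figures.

403 kips (bolt shear governs)

Bolt shear: A_b = π·1.125²/4 = 0.994 in²; R_n = 54 × 0.994 × 10 × 1 = 536.8 kips → 0.75 × 536.8 = 403 kips.
Bearing (1.2 l_c t F_u ≤ 2.4 d t F_u): upper limit = 2.4·1.125·0.75·65 = 131.6 kips.
  Edge l_c = 2.5 − 1.25/2 = 1.875 → r_n = 109.7 kips; interior l_c = 3.625 − 1.25 = 2.375 → r_n = 131.6 kips.
  R_n,bearing = 2·109.7 + 8·131.6 = 1272 kips → 0.75 × 1272 = 954 kips.
Bolt shear governs: 403 kips.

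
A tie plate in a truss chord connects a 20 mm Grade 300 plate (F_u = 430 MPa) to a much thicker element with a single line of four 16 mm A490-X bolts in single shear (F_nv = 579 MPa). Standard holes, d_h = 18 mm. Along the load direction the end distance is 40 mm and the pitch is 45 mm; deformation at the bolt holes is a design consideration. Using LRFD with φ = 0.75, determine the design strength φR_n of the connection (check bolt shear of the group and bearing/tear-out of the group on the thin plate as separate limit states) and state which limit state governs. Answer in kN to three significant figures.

Bolt shear: A_b = π·16²/4 = 201.1 mm²; R_n = 579 × 201.1 × 4 × 1 / 1000 = 465.7 kN → 0.75 × 465.7 = 349 kN.
Bearing (1.2 l_c t F_u ≤ 2.4 d t F_u): upper limit = 2.4·16·20·430 / 1000 = 330.2 kN.
  Edge l_c = 40 − 18/2 = 31 → r_n = 319.9 kN; interior l_c = 45 − 18 = 27 → r_n = 278.6 kN.
  R_n,bearing = 1·319.9 + 3·278.6 = 1156 kN → 0.75 × 1156 = 867 kN.
Bolt shear governs: 349 kN.

349 kN (bolt shear governs)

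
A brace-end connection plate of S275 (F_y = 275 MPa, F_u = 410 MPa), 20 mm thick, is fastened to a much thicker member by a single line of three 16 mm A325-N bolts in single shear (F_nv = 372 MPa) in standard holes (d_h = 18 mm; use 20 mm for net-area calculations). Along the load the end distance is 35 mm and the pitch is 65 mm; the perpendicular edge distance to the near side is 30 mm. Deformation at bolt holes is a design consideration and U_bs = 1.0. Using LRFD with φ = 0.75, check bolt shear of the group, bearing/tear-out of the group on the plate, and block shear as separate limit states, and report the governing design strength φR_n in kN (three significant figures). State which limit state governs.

Bolt shear: A_b = π·16²/4 = 201.1 mm²; R_n = 372 × 201.1 × 3 × 1 / 1000 = 224.4 kN → 0.75 × 224.4 = 168 kN.
Bearing: edge l_c = 26, r_n = 255.8 kN; interior l_c = 47, r_n = 314.9 kN; R_n = 255.8 + 2·314.9 = 885.6 kN → 664 kN.
Block shear: A_gv = 3300, A_nv = 2300, A_nt = 400 mm²; R_n = min(0.6F_uA_nv, 0.6F_yA_gv) + U_bs·F_u·A_nt = 708.5 kN → 531 kN.
Bolt shear governs: 168 kN.

168 kN (bolt shear governs)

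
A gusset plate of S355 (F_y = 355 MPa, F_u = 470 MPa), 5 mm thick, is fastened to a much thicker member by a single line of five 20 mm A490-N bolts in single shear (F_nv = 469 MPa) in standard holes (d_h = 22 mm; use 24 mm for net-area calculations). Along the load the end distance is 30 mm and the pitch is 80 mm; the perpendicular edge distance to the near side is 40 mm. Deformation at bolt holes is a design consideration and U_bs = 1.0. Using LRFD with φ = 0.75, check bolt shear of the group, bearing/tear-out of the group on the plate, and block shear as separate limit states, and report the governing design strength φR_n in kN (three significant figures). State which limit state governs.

Bolt shear: A_b = π·20²/4 = 314.2 mm²; R_n = 469 × 314.2 × 5 × 1 / 1000 = 736.7 kN → 0.75 × 736.7 = 553 kN.
Bearing: edge l_c = 19, r_n = 53.58 kN; interior l_c = 58, r_n = 112.8 kN; R_n = 53.58 + 4·112.8 = 504.8 kN → 379 kN.
Block shear: A_gv = 1750, A_nv = 1210, A_nt = 140 mm²; R_n = min(0.6F_uA_nv, 0.6F_yA_gv) + U_bs·F_u·A_nt = 407 kN → 305 kN.
Block shear governs: 305 kN.

305 kN (block shear governs)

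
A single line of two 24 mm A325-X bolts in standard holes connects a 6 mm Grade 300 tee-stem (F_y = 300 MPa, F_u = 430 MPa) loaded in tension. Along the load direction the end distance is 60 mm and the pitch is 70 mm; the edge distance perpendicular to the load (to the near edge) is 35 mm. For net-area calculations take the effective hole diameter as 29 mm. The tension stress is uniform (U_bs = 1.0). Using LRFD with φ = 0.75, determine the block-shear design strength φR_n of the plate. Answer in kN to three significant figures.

Shear plane L_v = 60 + 1·70 = 130 mm; A_gv = 130 × 6 = 780 mm².
A_nv = (130 − 1.5·29) × 6 = 519 mm².
A_nt = (35 − 0.5·29) × 6 = 123 mm².
0.6 F_u A_nv = 133.9 kN; 0.6 F_y A_gv = 140.4 kN → shear rupture governs the shear term.
R_n = 133.9 + 1.0 × 430 × 123 / 1000 = 186.8 kN.
Design strength φR_n = 0.75 × 186.8 = 140 kN.

140 kN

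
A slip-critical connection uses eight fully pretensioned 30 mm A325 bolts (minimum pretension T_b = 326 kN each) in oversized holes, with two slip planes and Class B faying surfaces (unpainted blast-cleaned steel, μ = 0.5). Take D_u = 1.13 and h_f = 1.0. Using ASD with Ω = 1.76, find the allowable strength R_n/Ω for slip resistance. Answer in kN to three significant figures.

R_n = μ · D_u · h_f · T_b · n_s · n_b = 0.5 × 1.13 × 1.0 × 326 × 2 × 8 = 2947 kN.
Allowable strength R_n/Ω = 2947 / 1.76 = 1670 kN.

1670 kN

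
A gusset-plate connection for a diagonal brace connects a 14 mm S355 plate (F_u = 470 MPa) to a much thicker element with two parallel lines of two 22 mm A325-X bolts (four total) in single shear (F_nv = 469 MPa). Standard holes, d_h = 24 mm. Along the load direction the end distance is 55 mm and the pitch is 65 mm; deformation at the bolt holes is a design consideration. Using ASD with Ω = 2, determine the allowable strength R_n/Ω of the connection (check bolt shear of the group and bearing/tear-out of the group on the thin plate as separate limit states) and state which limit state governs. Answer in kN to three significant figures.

357 kN (bolt shear governs)

Bolt shear: A_b = π·22²/4 = 380.1 mm²; R_n = 469 × 380.1 × 4 × 1 / 1000 = 713.1 kN → 713.1 / 2 = 357 kN.
Bearing (1.2 l_c t F_u ≤ 2.4 d t F_u): upper limit = 2.4·22·14·470 / 1000 = 347.4 kN.
  Edge l_c = 55 − 24/2 = 43 → r_n = 339.5 kN; interior l_c = 65 − 24 = 41 → r_n = 323.7 kN.
  R_n,bearing = 2·339.5 + 2·323.7 = 1327 kN → 1327 / 2 = 663 kN.
Bolt shear governs: 357 kN.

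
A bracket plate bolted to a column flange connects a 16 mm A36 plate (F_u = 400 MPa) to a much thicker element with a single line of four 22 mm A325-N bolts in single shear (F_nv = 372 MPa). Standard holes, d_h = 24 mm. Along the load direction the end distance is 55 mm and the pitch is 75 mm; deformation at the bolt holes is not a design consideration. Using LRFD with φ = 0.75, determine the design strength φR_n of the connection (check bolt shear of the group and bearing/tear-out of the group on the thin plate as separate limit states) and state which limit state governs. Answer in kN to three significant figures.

Bolt shear: A_b = π·22²/4 = 380.1 mm²; R_n = 372 × 380.1 × 4 × 1 / 1000 = 565.6 kN → 0.75 × 565.6 = 424 kN.
Bearing (1.5 l_c t F_u ≤ 3.0 d t F_u): upper limit = 3.0·22·16·400 / 1000 = 422.4 kN.
  Edge l_c = 55 − 24/2 = 43 → r_n = 412.8 kN; interior l_c = 75 − 24 = 51 → r_n = 422.4 kN.
  R_n,bearing = 1·412.8 + 3·422.4 = 1680 kN → 0.75 × 1680 = 1260 kN.
Bolt shear governs: 424 kN.

424 kN (bolt shear governs)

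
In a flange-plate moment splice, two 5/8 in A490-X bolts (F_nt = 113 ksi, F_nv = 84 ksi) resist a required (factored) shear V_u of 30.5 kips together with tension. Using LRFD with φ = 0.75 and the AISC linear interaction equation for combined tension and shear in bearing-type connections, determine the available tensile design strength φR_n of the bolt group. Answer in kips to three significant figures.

A_b = π·0.625²/4 = 0.3068 in²; f_rv = 30.5 / (2 × 0.3068) = 49.71 ksi.
F'_nt = 1.3 F_nt − (F_nt / φF_nv) f_rv = 1.3·113 − (113/(0.75·84))·49.71 = 57.74 ksi, capped at F_nt → F'_nt = 57.74 ksi.
R_n = F'_nt · A_b · n = 57.74 × 0.3068 × 2 = 35.43 kips.
Design strength φR_n = 0.75 × 35.43 = 26.6 kips.

26.6 kips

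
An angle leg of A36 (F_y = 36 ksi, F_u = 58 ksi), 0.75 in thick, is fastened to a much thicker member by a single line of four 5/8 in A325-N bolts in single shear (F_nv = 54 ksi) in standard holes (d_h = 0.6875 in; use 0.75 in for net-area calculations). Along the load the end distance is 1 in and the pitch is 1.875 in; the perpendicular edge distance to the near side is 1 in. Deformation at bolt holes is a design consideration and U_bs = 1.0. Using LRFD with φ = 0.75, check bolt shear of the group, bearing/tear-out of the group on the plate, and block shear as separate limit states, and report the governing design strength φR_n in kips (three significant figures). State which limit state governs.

49.7 kips (bolt shear governs)

Bolt shear: A_b = π·0.625²/4 = 0.3068 in²; R_n = 54 × 0.3068 × 4 × 1 = 66.27 kips → 0.75 × 66.27 = 49.7 kips.
Bearing: edge l_c = 0.6562, r_n = 34.26 kips; interior l_c = 1.188, r_n = 61.99 kips; R_n = 34.26 + 3·61.99 = 220.2 kips → 165 kips.
Block shear: A_gv = 4.969, A_nv = 3, A_nt = 0.4688 in²; R_n = min(0.6F_uA_nv, 0.6F_yA_gv) + U_bs·F_u·A_nt = 131.6 kips → 98.7 kips.
Bolt shear governs: 49.7 kips.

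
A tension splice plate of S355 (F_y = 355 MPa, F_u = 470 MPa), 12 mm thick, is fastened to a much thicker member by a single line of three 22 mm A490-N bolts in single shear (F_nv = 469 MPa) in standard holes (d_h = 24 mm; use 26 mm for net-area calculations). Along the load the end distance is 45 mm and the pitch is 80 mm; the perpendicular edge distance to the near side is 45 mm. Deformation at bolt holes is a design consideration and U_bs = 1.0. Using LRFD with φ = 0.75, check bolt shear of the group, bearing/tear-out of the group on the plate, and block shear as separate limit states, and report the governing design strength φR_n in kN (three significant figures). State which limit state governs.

Bolt shear: A_b = π·22²/4 = 380.1 mm²; R_n = 469 × 380.1 × 3 × 1 / 1000 = 534.8 kN → 0.75 × 534.8 = 401 kN.
Bearing: edge l_c = 33, r_n = 223.3 kN; interior l_c = 56, r_n = 297.8 kN; R_n = 223.3 + 2·297.8 = 818.9 kN → 614 kN.
Block shear: A_gv = 2460, A_nv = 1680, A_nt = 384 mm²; R_n = min(0.6F_uA_nv, 0.6F_yA_gv) + U_bs·F_u·A_nt = 654.2 kN → 491 kN.
Bolt shear governs: 401 kN.

401 kN (bolt shear governs)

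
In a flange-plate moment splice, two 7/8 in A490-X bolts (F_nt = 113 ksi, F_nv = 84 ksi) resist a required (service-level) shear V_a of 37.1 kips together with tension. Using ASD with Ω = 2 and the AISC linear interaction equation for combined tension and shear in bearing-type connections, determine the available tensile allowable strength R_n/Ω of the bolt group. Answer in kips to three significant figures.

A_b = π·0.875²/4 = 0.6013 in²; f_rv = 37.1 / (2 × 0.6013) = 30.85 ksi.
F'_nt = 1.3 F_nt − (Ω F_nt / F_nv) f_rv = 1.3·113 − (2·113/84)·30.85 = 63.9 ksi, capped at F_nt → F'_nt = 63.9 ksi.
R_n = F'_nt · A_b · n = 63.9 × 0.6013 × 2 = 76.85 kips.
Allowable strength R_n/Ω = 76.85 / 2 = 38.4 kips.

38.4 kips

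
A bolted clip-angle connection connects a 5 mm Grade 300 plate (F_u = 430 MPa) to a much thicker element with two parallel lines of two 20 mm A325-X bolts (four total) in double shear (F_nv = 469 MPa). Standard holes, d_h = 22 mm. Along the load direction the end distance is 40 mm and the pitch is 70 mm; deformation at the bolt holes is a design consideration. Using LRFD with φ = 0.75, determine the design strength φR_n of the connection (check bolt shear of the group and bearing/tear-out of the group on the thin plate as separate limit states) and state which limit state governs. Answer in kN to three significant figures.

Bolt shear: A_b = π·20²/4 = 314.2 mm²; R_n = 469 × 314.2 × 4 × 2 / 1000 = 1179 kN → 0.75 × 1179 = 884 kN.
Bearing (1.2 l_c t F_u ≤ 2.4 d t F_u): upper limit = 2.4·20·5·430 / 1000 = 103.2 kN.
  Edge l_c = 40 − 22/2 = 29 → r_n = 74.82 kN; interior l_c = 70 − 22 = 48 → r_n = 103.2 kN.
  R_n,bearing = 2·74.82 + 2·103.2 = 356 kN → 0.75 × 356 = 267 kN.
Bearing governs: 267 kN.

267 kN (bearing governs)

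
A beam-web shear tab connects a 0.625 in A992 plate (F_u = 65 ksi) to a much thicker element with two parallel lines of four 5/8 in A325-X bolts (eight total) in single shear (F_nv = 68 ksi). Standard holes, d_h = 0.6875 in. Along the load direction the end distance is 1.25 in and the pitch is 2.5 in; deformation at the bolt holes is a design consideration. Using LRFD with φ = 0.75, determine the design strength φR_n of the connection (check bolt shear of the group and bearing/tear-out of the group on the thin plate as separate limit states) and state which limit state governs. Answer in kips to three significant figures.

Bolt shear: A_b = π·0.625²/4 = 0.3068 in²; R_n = 68 × 0.3068 × 8 × 1 = 166.9 kips → 0.75 × 166.9 = 125 kips.
Bearing (1.2 l_c t F_u ≤ 2.4 d t F_u): upper limit = 2.4·0.625·0.625·65 = 60.94 kips.
  Edge l_c = 1.25 − 0.6875/2 = 0.9062 → r_n = 44.18 kips; interior l_c = 2.5 − 0.6875 = 1.812 → r_n = 60.94 kips.
  R_n,bearing = 2·44.18 + 6·60.94 = 454 kips → 0.75 × 454 = 340 kips.
Bolt shear governs: 125 kips.

125 kips (bolt shear governs)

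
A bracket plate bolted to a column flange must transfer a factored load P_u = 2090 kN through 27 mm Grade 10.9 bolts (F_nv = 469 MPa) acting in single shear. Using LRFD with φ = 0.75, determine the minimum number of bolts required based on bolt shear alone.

A_b = π·27²/4 = 572.6 mm².
Per-bolt design strength φR_n = 0.75 × 469 × 572.6 × 1 / 1000 = 201.4 kN.
n ≥ 2090 / 201.4 = 10.38 → use 11 bolts.

11 bolts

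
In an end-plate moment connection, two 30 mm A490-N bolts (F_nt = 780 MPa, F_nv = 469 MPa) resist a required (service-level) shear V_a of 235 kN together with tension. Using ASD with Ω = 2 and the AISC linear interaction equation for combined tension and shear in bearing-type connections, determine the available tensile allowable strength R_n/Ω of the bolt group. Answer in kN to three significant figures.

A_b = π·30²/4 = 706.9 mm²; f_rv = 235 × 1000 / (2 × 706.9) = 166.2 MPa.
F'_nt = 1.3 F_nt − (Ω F_nt / F_nv) f_rv = 1.3·780 − (2·780/469)·166.2 = 461.1 MPa, capped at F_nt → F'_nt = 461.1 MPa.
R_n = F'_nt · A_b · n = 461.1 × 706.9 × 2 / 1000 = 651.8 kN.
Allowable strength R_n/Ω = 651.8 / 2 = 326 kN.

326 kN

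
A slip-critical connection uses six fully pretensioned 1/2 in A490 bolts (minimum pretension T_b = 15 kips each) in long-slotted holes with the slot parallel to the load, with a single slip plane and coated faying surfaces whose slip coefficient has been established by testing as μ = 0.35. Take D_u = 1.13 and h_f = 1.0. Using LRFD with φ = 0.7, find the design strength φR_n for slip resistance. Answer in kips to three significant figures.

24.9 kips

R_n = μ · D_u · h_f · T_b · n_s · n_b = 0.35 × 1.13 × 1.0 × 15 × 1 × 6 = 35.59 kips.
Design strength φR_n = 0.7 × 35.59 = 24.9 kips.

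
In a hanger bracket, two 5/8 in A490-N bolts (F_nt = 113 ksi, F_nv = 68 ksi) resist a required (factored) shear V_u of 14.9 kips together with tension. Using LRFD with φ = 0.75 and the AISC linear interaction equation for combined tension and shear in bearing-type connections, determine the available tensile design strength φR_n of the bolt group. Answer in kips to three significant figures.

A_b = π·0.625²/4 = 0.3068 in²; f_rv = 14.9 / (2 × 0.3068) = 24.28 ksi.
F'_nt = 1.3 F_nt − (F_nt / φF_nv) f_rv = 1.3·113 − (113/(0.75·68))·24.28 = 93.1 ksi, capped at F_nt → F'_nt = 93.1 ksi.
R_n = F'_nt · A_b · n = 93.1 × 0.3068 × 2 = 57.12 kips.
Design strength φR_n = 0.75 × 57.12 = 42.8 kips.

42.8 kips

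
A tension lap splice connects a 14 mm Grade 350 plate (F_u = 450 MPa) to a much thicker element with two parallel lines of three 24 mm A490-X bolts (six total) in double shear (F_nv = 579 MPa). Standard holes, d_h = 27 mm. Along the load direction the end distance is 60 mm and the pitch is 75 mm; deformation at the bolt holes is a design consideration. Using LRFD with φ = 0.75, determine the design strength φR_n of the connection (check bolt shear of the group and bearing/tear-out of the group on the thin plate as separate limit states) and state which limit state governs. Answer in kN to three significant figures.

Bolt shear: A_b = π·24²/4 = 452.4 mm²; R_n = 579 × 452.4 × 6 × 2 / 1000 = 3143 kN → 0.75 × 3143 = 2360 kN.
Bearing (1.2 l_c t F_u ≤ 2.4 d t F_u): upper limit = 2.4·24·14·450 / 1000 = 362.9 kN.
  Edge l_c = 60 − 27/2 = 46.5 → r_n = 351.5 kN; interior l_c = 75 − 27 = 48 → r_n = 362.9 kN.
  R_n,bearing = 2·351.5 + 4·362.9 = 2155 kN → 0.75 × 2155 = 1620 kN.
Bearing governs: 1620 kN.

1620 kN (bearing governs)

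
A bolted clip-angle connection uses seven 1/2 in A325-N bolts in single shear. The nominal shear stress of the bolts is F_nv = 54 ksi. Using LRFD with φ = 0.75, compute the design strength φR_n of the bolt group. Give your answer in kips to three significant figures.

55.7 kips

A_b = π × 0.5² / 4 = 0.1963 in².
R_n = F_nv · A_b · n · n_s = 54 × 0.1963 × 7 × 1 = 74.22 kips.
Design strength φR_n = 0.75 × 74.22 = 55.7 kips.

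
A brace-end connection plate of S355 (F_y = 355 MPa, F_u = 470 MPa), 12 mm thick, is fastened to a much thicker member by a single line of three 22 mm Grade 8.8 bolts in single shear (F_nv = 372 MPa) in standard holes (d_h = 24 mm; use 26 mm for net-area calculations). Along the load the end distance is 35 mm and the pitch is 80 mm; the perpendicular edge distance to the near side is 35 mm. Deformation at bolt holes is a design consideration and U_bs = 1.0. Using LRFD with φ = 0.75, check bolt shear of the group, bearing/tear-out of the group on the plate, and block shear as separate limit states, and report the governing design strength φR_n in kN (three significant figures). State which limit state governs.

Bolt shear: A_b = π·22²/4 = 380.1 mm²; R_n = 372 × 380.1 × 3 × 1 / 1000 = 424.2 kN → 0.75 × 424.2 = 318 kN.
Bearing: edge l_c = 23, r_n = 155.7 kN; interior l_c = 56, r_n = 297.8 kN; R_n = 155.7 + 2·297.8 = 751.2 kN → 563 kN.
Block shear: A_gv = 2340, A_nv = 1560, A_nt = 264 mm²; R_n = min(0.6F_uA_nv, 0.6F_yA_gv) + U_bs·F_u·A_nt = 564 kN → 423 kN.
Bolt shear governs: 318 kN.

318 kN (bolt shear governs)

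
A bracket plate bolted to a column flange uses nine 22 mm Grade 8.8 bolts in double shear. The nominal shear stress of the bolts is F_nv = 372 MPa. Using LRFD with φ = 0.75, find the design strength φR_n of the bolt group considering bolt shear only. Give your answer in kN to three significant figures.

A_b = π × 22² / 4 = 380.1 mm².
R_n = F_nv · A_b · n · n_s = 372 × 380.1 × 9 × 2 / 1000 = 2545 kN.
Design strength φR_n = 0.75 × 2545 = 1910 kN.

1910 kN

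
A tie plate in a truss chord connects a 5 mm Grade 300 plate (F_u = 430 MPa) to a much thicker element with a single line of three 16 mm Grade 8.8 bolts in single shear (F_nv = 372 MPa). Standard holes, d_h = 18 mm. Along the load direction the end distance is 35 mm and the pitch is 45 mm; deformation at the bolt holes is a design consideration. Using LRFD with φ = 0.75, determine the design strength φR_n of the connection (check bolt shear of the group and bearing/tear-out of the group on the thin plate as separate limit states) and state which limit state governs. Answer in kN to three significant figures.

155 kN (bearing governs)

Bolt shear: A_b = π·16²/4 = 201.1 mm²; R_n = 372 × 201.1 × 3 × 1 / 1000 = 224.4 kN → 0.75 × 224.4 = 168 kN.
Bearing (1.2 l_c t F_u ≤ 2.4 d t F_u): upper limit = 2.4·16·5·430 / 1000 = 82.56 kN.
  Edge l_c = 35 − 18/2 = 26 → r_n = 67.08 kN; interior l_c = 45 − 18 = 27 → r_n = 69.66 kN.
  R_n,bearing = 1·67.08 + 2·69.66 = 206.4 kN → 0.75 × 206.4 = 155 kN.
Bearing governs: 155 kN.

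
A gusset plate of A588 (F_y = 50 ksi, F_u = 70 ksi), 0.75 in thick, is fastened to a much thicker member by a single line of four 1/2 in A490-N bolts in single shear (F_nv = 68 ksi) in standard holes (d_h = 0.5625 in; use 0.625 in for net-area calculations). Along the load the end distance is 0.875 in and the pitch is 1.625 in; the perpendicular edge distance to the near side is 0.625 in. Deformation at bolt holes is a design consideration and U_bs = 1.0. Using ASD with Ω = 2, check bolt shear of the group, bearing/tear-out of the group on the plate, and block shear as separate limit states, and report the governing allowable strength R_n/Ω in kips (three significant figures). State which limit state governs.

Bolt shear: A_b = π·0.5²/4 = 0.1963 in²; R_n = 68 × 0.1963 × 4 × 1 = 53.41 kips → 53.41 / 2 = 26.7 kips.
Bearing: edge l_c = 0.5938, r_n = 37.41 kips; interior l_c = 1.062, r_n = 63 kips; R_n = 37.41 + 3·63 = 226.4 kips → 113 kips.
Block shear: A_gv = 4.312, A_nv = 2.672, A_nt = 0.2344 in²; R_n = min(0.6F_uA_nv, 0.6F_yA_gv) + U_bs·F_u·A_nt = 128.6 kips → 64.3 kips.
Bolt shear governs: 26.7 kips.

26.7 kips (bolt shear governs)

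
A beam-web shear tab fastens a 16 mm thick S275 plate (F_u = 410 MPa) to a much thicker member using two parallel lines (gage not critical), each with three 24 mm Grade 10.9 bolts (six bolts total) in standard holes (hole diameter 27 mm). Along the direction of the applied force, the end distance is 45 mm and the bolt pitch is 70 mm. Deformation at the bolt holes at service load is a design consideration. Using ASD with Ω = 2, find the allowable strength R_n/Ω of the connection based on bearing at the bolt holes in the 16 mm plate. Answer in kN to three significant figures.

Per bolt r_n = 1.2 l_c t F_u ≤ 2.4 d t F_u; upper limit = 2.4 × 24 × 16 × 410 / 1000 = 377.9 kN.
Edge bolt: l_c = 45 − 27/2 = 31.5 mm → 1.2 × 31.5 × 16 × 410 / 1000 = 248 → r_n = 248 kN.
Interior bolts: l_c = 70 − 27 = 43 mm → 1.2 × 43 × 16 × 410 / 1000 = 338.5 → r_n = 338.5 kN.
R_n = 2 × 248 + 4 × 338.5 = 1850 kN.
Allowable strength R_n/Ω = 1850 / 2 = 925 kN.

925 kN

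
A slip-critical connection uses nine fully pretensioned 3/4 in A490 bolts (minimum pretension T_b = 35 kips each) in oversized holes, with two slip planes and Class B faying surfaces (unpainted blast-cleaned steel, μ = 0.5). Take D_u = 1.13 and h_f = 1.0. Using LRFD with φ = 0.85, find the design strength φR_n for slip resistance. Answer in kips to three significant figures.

303 kips

R_n = μ · D_u · h_f · T_b · n_s · n_b = 0.5 × 1.13 × 1.0 × 35 × 2 × 9 = 355.9 kips.
Design strength φR_n = 0.85 × 355.9 = 303 kips.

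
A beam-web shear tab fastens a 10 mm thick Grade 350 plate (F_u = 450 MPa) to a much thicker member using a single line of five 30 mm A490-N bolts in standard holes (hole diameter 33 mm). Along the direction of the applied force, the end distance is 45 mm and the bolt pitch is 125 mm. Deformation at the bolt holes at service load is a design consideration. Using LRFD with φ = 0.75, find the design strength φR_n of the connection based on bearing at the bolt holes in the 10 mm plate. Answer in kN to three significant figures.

1090 kN

Per bolt r_n = 1.2 l_c t F_u ≤ 2.4 d t F_u; upper limit = 2.4 × 30 × 10 × 450 / 1000 = 324 kN.
Edge bolt: l_c = 45 − 33/2 = 28.5 mm → 1.2 × 28.5 × 10 × 450 / 1000 = 153.9 → r_n = 153.9 kN.
Interior bolts: l_c = 125 − 33 = 92 mm → 1.2 × 92 × 10 × 450 / 1000 = 496.8 → r_n = 324 kN.
R_n = 1 × 153.9 + 4 × 324 = 1450 kN.
Design strength φR_n = 0.75 × 1450 = 1090 kN.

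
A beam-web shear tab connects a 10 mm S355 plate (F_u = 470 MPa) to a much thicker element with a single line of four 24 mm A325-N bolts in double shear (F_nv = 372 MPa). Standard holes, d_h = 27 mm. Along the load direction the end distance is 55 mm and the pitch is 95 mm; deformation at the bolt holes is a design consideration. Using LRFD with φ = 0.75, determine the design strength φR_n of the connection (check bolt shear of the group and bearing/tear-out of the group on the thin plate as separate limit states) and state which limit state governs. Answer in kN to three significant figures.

785 kN (bearing governs)

Bolt shear: A_b = π·24²/4 = 452.4 mm²; R_n = 372 × 452.4 × 4 × 2 / 1000 = 1346 kN → 0.75 × 1346 = 1010 kN.
Bearing (1.2 l_c t F_u ≤ 2.4 d t F_u): upper limit = 2.4·24·10·470 / 1000 = 270.7 kN.
  Edge l_c = 55 − 27/2 = 41.5 → r_n = 234.1 kN; interior l_c = 95 − 27 = 68 → r_n = 270.7 kN.
  R_n,bearing = 1·234.1 + 3·270.7 = 1046 kN → 0.75 × 1046 = 785 kN.
Bearing governs: 785 kN.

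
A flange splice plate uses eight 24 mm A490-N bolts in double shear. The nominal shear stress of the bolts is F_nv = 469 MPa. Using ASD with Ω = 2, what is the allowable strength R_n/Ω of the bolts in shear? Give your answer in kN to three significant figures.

A_b = π × 24² / 4 = 452.4 mm².
R_n = F_nv · A_b · n · n_s = 469 × 452.4 × 8 × 2 / 1000 = 3395 kN.
Allowable strength R_n/Ω = 3395 / 2 = 1700 kN.

1700 kN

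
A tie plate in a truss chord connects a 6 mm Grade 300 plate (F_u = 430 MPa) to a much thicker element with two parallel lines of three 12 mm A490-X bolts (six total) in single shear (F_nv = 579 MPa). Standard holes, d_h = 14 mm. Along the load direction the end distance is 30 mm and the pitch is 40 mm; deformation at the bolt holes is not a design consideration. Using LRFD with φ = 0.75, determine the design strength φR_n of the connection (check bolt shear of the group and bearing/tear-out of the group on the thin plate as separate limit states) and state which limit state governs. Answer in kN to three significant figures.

295 kN (bolt shear governs)

Bolt shear: A_b = π·12²/4 = 113.1 mm²; R_n = 579 × 113.1 × 6 × 1 / 1000 = 392.9 kN → 0.75 × 392.9 = 295 kN.
Bearing (1.5 l_c t F_u ≤ 3.0 d t F_u): upper limit = 3.0·12·6·430 / 1000 = 92.88 kN.
  Edge l_c = 30 − 14/2 = 23 → r_n = 89.01 kN; interior l_c = 40 − 14 = 26 → r_n = 92.88 kN.
  R_n,bearing = 2·89.01 + 4·92.88 = 549.5 kN → 0.75 × 549.5 = 412 kN.
Bolt shear governs: 295 kN.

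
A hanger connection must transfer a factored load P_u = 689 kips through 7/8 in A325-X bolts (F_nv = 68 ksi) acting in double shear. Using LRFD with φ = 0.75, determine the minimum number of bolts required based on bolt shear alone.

A_b = π·0.875²/4 = 0.6013 in².
Per-bolt design strength φR_n = 0.75 × 68 × 0.6013 × 2 = 61.33 kips.
n ≥ 689 / 61.33 = 11.23 → use 12 bolts.

12 bolts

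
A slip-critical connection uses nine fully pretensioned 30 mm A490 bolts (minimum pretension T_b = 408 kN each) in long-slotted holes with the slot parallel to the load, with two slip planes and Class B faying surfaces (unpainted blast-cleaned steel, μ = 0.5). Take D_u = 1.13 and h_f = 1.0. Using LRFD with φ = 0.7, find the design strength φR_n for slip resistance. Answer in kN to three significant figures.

2900 kN

R_n = μ · D_u · h_f · T_b · n_s · n_b = 0.5 × 1.13 × 1.0 × 408 × 2 × 9 = 4149 kN.
Design strength φR_n = 0.7 × 4149 = 2900 kN.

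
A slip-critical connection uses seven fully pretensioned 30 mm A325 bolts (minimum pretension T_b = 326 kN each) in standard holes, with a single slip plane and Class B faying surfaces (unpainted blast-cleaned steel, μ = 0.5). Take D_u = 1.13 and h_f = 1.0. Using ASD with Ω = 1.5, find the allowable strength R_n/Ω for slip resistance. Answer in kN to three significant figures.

860 kN

R_n = μ · D_u · h_f · T_b · n_s · n_b = 0.5 × 1.13 × 1.0 × 326 × 1 × 7 = 1289 kN.
Allowable strength R_n/Ω = 1289 / 1.5 = 860 kN.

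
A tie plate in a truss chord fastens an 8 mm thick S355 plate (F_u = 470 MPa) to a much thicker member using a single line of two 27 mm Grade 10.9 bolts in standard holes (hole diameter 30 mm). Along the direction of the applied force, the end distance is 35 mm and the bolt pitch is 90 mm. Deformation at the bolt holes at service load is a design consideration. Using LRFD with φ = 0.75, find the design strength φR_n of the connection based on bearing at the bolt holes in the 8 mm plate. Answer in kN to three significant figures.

Per bolt r_n = 1.2 l_c t F_u ≤ 2.4 d t F_u; upper limit = 2.4 × 27 × 8 × 470 / 1000 = 243.6 kN.
Edge bolt: l_c = 35 − 30/2 = 20 mm → 1.2 × 20 × 8 × 470 / 1000 = 90.24 → r_n = 90.24 kN.
Interior bolts: l_c = 90 − 30 = 60 mm → 1.2 × 60 × 8 × 470 / 1000 = 270.7 → r_n = 243.6 kN.
R_n = 1 × 90.24 + 1 × 243.6 = 333.9 kN.
Design strength φR_n = 0.75 × 333.9 = 250 kN.

250 kN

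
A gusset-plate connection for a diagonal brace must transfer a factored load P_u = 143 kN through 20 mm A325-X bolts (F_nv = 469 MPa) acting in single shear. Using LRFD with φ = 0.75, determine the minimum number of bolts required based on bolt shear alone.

A_b = π·20²/4 = 314.2 mm².
Per-bolt design strength φR_n = 0.75 × 469 × 314.2 × 1 / 1000 = 110.5 kN.
n ≥ 143 / 110.5 = 1.294 → use 2 bolts.

2 bolts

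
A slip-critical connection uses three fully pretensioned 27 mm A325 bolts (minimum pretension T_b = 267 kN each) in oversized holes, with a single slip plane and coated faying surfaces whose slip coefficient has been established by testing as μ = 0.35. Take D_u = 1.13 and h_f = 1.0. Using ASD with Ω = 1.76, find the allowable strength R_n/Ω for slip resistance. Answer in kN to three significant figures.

R_n = μ · D_u · h_f · T_b · n_s · n_b = 0.35 × 1.13 × 1.0 × 267 × 1 × 3 = 316.8 kN.
Allowable strength R_n/Ω = 316.8 / 1.76 = 180 kN.

180 kN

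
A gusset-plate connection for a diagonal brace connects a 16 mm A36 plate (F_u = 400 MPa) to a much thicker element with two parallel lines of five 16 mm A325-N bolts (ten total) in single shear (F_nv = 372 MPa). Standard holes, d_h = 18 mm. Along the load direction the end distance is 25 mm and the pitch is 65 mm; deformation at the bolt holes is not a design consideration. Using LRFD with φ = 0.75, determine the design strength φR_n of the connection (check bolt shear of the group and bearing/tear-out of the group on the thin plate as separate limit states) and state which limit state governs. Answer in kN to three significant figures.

Bolt shear: A_b = π·16²/4 = 201.1 mm²; R_n = 372 × 201.1 × 10 × 1 / 1000 = 748 kN → 0.75 × 748 = 561 kN.
Bearing (1.5 l_c t F_u ≤ 3.0 d t F_u): upper limit = 3.0·16·16·400 / 1000 = 307.2 kN.
  Edge l_c = 25 − 18/2 = 16 → r_n = 153.6 kN; interior l_c = 65 − 18 = 47 → r_n = 307.2 kN.
  R_n,bearing = 2·153.6 + 8·307.2 = 2765 kN → 0.75 × 2765 = 2070 kN.
Bolt shear governs: 561 kN.

561 kN (bolt shear governs)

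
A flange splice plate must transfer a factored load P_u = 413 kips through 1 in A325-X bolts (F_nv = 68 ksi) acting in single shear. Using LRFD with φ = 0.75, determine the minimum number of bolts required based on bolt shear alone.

11 bolts

A_b = π·1²/4 = 0.7854 in².
Per-bolt design strength φR_n = 0.75 × 68 × 0.7854 × 1 = 40.06 kips.
n ≥ 413 / 40.06 = 10.31 → use 11 bolts.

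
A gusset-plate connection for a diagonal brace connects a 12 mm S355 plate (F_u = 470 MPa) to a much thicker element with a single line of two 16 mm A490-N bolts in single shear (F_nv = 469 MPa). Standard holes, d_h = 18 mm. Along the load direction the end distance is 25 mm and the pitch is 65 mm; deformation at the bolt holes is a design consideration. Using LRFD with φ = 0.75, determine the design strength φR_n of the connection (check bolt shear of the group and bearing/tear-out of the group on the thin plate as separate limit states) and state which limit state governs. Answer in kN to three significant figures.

141 kN (bolt shear governs)

Bolt shear: A_b = π·16²/4 = 201.1 mm²; R_n = 469 × 201.1 × 2 × 1 / 1000 = 188.6 kN → 0.75 × 188.6 = 141 kN.
Bearing (1.2 l_c t F_u ≤ 2.4 d t F_u): upper limit = 2.4·16·12·470 / 1000 = 216.6 kN.
  Edge l_c = 25 − 18/2 = 16 → r_n = 108.3 kN; interior l_c = 65 − 18 = 47 → r_n = 216.6 kN.
  R_n,bearing = 1·108.3 + 1·216.6 = 324.9 kN → 0.75 × 324.9 = 244 kN.
Bolt shear governs: 141 kN.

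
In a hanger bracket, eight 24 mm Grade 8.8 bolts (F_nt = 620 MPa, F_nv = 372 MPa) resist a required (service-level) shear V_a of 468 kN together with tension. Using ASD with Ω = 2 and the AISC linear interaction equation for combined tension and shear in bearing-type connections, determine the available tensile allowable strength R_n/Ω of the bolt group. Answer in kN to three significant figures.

A_b = π·24²/4 = 452.4 mm²; f_rv = 468 × 1000 / (8 × 452.4) = 129.3 MPa.
F'_nt = 1.3 F_nt − (Ω F_nt / F_nv) f_rv = 1.3·620 − (2·620/372)·129.3 = 375 MPa, capped at F_nt → F'_nt = 375 MPa.
R_n = F'_nt · A_b · n = 375 × 452.4 × 8 / 1000 = 1357 kN.
Allowable strength R_n/Ω = 1357 / 2 = 679 kN.

679 kN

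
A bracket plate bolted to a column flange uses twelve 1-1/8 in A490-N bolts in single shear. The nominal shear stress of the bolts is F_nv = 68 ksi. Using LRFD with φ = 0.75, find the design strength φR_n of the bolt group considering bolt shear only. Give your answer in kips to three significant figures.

A_b = π × 1.125² / 4 = 0.994 in².
R_n = F_nv · A_b · n · n_s = 68 × 0.994 × 12 × 1 = 811.1 kips.
Design strength φR_n = 0.75 × 811.1 = 608 kips.

608 kips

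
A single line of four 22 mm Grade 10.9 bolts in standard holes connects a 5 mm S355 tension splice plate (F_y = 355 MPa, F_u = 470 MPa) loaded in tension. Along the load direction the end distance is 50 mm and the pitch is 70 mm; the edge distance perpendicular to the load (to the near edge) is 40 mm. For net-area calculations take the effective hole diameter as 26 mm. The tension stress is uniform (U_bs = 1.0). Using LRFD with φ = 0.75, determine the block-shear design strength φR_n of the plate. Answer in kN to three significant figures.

Shear plane L_v = 50 + 3·70 = 260 mm; A_gv = 260 × 5 = 1300 mm².
A_nv = (260 − 3.5·26) × 5 = 845 mm².
A_nt = (40 − 0.5·26) × 5 = 135 mm².
0.6 F_u A_nv = 238.3 kN; 0.6 F_y A_gv = 276.9 kN → shear rupture governs the shear term.
R_n = 238.3 + 1.0 × 470 × 135 / 1000 = 301.7 kN.
Design strength φR_n = 0.75 × 301.7 = 226 kN.

226 kN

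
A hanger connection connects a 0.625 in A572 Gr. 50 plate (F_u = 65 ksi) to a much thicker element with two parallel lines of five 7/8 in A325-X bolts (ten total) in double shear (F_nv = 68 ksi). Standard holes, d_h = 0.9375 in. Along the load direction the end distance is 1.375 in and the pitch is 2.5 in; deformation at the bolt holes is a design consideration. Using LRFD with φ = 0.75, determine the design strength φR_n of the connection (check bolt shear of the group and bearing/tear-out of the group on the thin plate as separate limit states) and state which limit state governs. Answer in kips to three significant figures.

Bolt shear: A_b = π·0.875²/4 = 0.6013 in²; R_n = 68 × 0.6013 × 10 × 2 = 817.8 kips → 0.75 × 817.8 = 613 kips.
Bearing (1.2 l_c t F_u ≤ 2.4 d t F_u): upper limit = 2.4·0.875·0.625·65 = 85.31 kips.
  Edge l_c = 1.375 − 0.9375/2 = 0.9062 → r_n = 44.18 kips; interior l_c = 2.5 − 0.9375 = 1.562 → r_n = 76.17 kips.
  R_n,bearing = 2·44.18 + 8·76.17 = 697.7 kips → 0.75 × 697.7 = 523 kips.
Bearing governs: 523 kips.

523 kips (bearing governs)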